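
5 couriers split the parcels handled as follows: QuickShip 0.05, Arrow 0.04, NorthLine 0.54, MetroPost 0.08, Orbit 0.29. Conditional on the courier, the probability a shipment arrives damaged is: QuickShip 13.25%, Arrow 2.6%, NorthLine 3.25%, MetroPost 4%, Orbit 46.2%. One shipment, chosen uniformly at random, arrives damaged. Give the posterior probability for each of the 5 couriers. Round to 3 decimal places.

QuickShip 0.041, Arrow 0.006, NorthLine 0.108, MetroPost 0.020, Orbit 0.825

By Bayes' rule, posterior ∝ prior × likelihood:
  QuickShip: 0.05 × 0.1325 = 0.006625
  Arrow: 0.04 × 0.026 = 0.00104
  NorthLine: 0.54 × 0.0325 = 0.01755
  MetroPost: 0.08 × 0.04 = 0.0032
  Orbit: 0.29 × 0.462 = 0.13398
Sum = 0.162395.
P(QuickShip | damaged) = 0.006625/0.162395 ≈ 0.041
P(Arrow | damaged) = 0.00104/0.162395 ≈ 0.006
P(NorthLine | damaged) = 0.01755/0.162395 ≈ 0.108
P(MetroPost | damaged) = 0.0032/0.162395 ≈ 0.020
P(Orbit | damaged) = 0.13398/0.162395 ≈ 0.825
(Check: 0.041+0.006+0.108+0.020+0.825 = 1.000.)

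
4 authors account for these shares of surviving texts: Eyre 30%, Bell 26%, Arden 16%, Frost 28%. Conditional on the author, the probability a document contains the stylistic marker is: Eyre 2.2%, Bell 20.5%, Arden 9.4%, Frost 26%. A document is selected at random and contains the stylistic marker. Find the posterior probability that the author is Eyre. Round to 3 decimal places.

0.045

Unnormalized posteriors (prior × likelihood):
  Eyre: 0.3 × 0.022 = 0.0066
  Bell: 0.26 × 0.205 = 0.0533
  Arden: 0.16 × 0.094 = 0.01504
  Frost: 0.28 × 0.26 = 0.0728
Sum = 0.14774.
P(Eyre | evidence) = 0.0066 / 0.14774 ≈ 0.045.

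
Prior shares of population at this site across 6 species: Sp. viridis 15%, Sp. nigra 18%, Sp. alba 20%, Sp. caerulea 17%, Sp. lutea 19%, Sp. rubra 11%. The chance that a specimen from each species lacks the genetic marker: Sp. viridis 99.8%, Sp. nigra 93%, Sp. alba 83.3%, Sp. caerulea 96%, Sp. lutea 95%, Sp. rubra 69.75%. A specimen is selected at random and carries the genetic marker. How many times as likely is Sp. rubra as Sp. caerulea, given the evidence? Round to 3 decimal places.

4.893

Taking complements, P(marker | each) = Sp. viridis 0.002, Sp. nigra 0.07, Sp. alba 0.167, Sp. caerulea 0.04, Sp. lutea 0.05, Sp. rubra 0.3025.
Prior × likelihood for each hypothesis:
  Sp. viridis: 0.15 × 0.002 = 0.0003
  Sp. nigra: 0.18 × 0.07 = 0.0126
  Sp. alba: 0.2 × 0.167 = 0.0334
  Sp. caerulea: 0.17 × 0.04 = 0.0068
  Sp. lutea: 0.19 × 0.05 = 0.0095
  Sp. rubra: 0.11 × 0.3025 = 0.033275
Total = 0.095875.
The ratio is 0.033275 / 0.0068 (the normalizer cancels) = 4.893.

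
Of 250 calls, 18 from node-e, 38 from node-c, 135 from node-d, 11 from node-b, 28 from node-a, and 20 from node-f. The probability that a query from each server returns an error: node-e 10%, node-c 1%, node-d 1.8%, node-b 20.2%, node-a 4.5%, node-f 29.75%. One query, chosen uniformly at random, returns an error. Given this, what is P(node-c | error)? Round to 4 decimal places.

By Bayes' rule, posterior ∝ prior × likelihood:
  node-e: 0.072 × 0.1 = 0.0072
  node-c: 0.152 × 0.01 = 0.00152
  node-d: 0.54 × 0.018 = 0.00972
  node-b: 0.044 × 0.202 = 0.008888
  node-a: 0.112 × 0.045 = 0.00504
  node-f: 0.08 × 0.2975 = 0.0238
Normalizing constant = 0.056168.
P(node-c | evidence) = 0.00152 / 0.056168 ≈ 0.0271.

0.0271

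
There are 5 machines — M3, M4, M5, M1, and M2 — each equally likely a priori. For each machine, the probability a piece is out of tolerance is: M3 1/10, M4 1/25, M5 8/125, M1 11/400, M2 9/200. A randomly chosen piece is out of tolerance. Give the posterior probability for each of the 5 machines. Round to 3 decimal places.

Since the prior is uniform, the posterior is proportional to the likelihood:
  M3: 0.1
  M4: 0.04
  M5: 0.064
  M1: 0.0275
  M2: 0.045
Normalizing constant = 0.2765.
P(M3 | oversize) = 0.1/0.2765 ≈ 0.362
P(M4 | oversize) = 0.04/0.2765 ≈ 0.145
P(M5 | oversize) = 0.064/0.2765 ≈ 0.231
P(M1 | oversize) = 0.0275/0.2765 ≈ 0.099
P(M2 | oversize) = 0.045/0.2765 ≈ 0.163

M3 0.362, M4 0.145, M5 0.231, M1 0.099, M2 0.163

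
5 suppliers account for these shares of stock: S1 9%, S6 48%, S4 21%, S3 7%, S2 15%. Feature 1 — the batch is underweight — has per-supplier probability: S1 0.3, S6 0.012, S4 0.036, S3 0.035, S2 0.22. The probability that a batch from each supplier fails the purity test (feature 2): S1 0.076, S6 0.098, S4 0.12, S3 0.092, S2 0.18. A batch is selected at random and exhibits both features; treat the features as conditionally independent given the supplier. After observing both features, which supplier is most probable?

Prior × likelihood for each hypothesis:
  S1: 0.09 × 0.3 × 0.076 = 0.002052
  S6: 0.48 × 0.012 × 0.098 = 0.00056448
  S4: 0.21 × 0.036 × 0.12 = 0.0009072
  S3: 0.07 × 0.035 × 0.092 = 0.0002254
  S2: 0.15 × 0.22 × 0.18 = 0.00594
Sum = 0.00968908.
Largest term belongs to S2, so S2 is most probable.

S2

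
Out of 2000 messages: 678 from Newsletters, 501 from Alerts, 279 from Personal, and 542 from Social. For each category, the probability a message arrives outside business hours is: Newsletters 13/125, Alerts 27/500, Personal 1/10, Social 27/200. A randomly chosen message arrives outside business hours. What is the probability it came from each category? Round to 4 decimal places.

By Bayes' rule, posterior ∝ prior × likelihood:
  Newsletters: 0.339 × 0.104 = 0.035256
  Alerts: 0.2505 × 0.054 = 0.013527
  Personal: 0.1395 × 0.1 = 0.01395
  Social: 0.271 × 0.135 = 0.036585
Sum = 0.099318.
P(Newsletters | off-hours) = 0.035256/0.099318 ≈ 0.3550
P(Alerts | off-hours) = 0.013527/0.099318 ≈ 0.1362
P(Personal | off-hours) = 0.01395/0.099318 ≈ 0.1405
P(Social | off-hours) = 0.036585/0.099318 ≈ 0.3684

Newsletters 0.3550, Alerts 0.1362, Personal 0.1405, Social 0.3684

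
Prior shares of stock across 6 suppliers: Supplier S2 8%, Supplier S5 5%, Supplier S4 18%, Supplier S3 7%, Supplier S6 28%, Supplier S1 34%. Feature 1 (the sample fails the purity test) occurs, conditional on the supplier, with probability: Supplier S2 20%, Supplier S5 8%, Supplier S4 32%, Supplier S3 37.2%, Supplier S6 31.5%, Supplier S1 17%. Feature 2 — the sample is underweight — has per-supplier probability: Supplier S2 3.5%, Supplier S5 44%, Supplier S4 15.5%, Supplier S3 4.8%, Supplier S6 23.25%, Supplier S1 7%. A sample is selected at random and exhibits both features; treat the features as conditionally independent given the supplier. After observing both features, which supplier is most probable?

Supplier S6

Prior × likelihood for each hypothesis:
  Supplier S2: 0.08 × 0.2 × 0.035 = 0.00056
  Supplier S5: 0.05 × 0.08 × 0.44 = 0.00176
  Supplier S4: 0.18 × 0.32 × 0.155 = 0.008928
  Supplier S3: 0.07 × 0.372 × 0.048 = 0.00124992
  Supplier S6: 0.28 × 0.315 × 0.2325 = 0.0205065
  Supplier S1: 0.34 × 0.17 × 0.07 = 0.004046
Normalizing constant = 0.03705042.
Largest term belongs to Supplier S6, so Supplier S6 is most probable.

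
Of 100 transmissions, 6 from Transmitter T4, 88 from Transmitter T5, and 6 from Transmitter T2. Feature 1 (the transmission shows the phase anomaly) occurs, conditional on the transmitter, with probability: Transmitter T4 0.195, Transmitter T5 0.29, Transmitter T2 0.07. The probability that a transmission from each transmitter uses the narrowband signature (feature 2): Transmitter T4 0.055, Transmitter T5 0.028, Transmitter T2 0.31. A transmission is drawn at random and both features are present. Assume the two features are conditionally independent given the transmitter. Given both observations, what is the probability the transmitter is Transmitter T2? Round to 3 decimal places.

0.143

Compute prior × likelihood for every hypothesis:
  Transmitter T4: 0.06 × 0.195 × 0.055 = 0.0006435
  Transmitter T5: 0.88 × 0.29 × 0.028 = 0.0071456
  Transmitter T2: 0.06 × 0.07 × 0.31 = 0.001302
Normalizing constant = 0.0090911.
P(Transmitter T2 | evidence) = 0.001302 / 0.0090911 ≈ 0.143.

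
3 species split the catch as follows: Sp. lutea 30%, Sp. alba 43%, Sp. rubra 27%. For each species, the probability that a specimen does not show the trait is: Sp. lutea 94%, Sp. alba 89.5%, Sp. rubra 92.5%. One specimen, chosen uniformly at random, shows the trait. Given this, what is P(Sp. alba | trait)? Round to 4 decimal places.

Taking complements, P(trait | each) = Sp. lutea 0.06, Sp. alba 0.105, Sp. rubra 0.075.
Compute prior × likelihood for every hypothesis:
  Sp. lutea: 0.3 × 0.06 = 0.018
  Sp. alba: 0.43 × 0.105 = 0.04515
  Sp. rubra: 0.27 × 0.075 = 0.02025
Sum = 0.0834.
P(Sp. alba | evidence) = 0.04515 / 0.0834 ≈ 0.5414.

0.5414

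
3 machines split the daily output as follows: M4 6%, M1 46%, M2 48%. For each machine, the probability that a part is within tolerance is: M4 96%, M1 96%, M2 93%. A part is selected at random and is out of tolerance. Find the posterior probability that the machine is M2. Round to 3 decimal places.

Taking complements, P(oversize | each) = M4 0.04, M1 0.04, M2 0.07.
By Bayes' rule, posterior ∝ prior × likelihood:
  M4: 0.06 × 0.04 = 0.0024
  M1: 0.46 × 0.04 = 0.0184
  M2: 0.48 × 0.07 = 0.0336
Sum = 0.0544.
P(M2 | evidence) = 0.0336 / 0.0544 ≈ 0.618.

0.618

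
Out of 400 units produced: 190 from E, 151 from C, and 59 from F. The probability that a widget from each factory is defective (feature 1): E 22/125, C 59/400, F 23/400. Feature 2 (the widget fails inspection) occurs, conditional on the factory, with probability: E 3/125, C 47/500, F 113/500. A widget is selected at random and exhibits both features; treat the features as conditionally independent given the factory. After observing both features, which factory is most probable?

C

Prior × likelihood for each hypothesis:
  E: 0.475 × 0.176 × 0.024 = 0.0020064
  C: 0.3775 × 0.1475 × 0.094 = 0.0052340375
  F: 0.1475 × 0.0575 × 0.226 = 0.0019167625
Total = 0.0091572.
Largest term belongs to C, so C is most probable.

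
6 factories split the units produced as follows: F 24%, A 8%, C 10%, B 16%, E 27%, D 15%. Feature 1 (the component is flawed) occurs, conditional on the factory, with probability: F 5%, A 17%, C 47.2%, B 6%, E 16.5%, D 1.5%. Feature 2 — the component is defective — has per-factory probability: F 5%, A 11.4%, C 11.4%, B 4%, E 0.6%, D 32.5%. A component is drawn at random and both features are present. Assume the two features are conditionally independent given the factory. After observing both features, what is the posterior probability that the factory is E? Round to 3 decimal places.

0.030

Unnormalized posteriors (prior × likelihood):
  F: 0.24 × 0.05 × 0.05 = 0.0006
  A: 0.08 × 0.17 × 0.114 = 0.0015504
  C: 0.1 × 0.472 × 0.114 = 0.0053808
  B: 0.16 × 0.06 × 0.04 = 0.000384
  E: 0.27 × 0.165 × 0.006 = 0.0002673
  D: 0.15 × 0.015 × 0.325 = 0.00073125
Normalizing constant = 0.00891375.
P(E | evidence) = 0.0002673 / 0.00891375 ≈ 0.030.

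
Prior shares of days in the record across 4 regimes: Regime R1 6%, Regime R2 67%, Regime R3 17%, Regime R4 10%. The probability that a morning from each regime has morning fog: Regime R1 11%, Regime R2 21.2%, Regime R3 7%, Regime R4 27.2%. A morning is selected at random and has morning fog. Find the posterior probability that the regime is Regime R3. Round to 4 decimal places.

0.0634

Prior × likelihood for each hypothesis:
  Regime R1: 0.06 × 0.11 = 0.0066
  Regime R2: 0.67 × 0.212 = 0.14204
  Regime R3: 0.17 × 0.07 = 0.0119
  Regime R4: 0.1 × 0.272 = 0.0272
Sum = 0.18774.
P(Regime R3 | evidence) = 0.0119 / 0.18774 ≈ 0.0634.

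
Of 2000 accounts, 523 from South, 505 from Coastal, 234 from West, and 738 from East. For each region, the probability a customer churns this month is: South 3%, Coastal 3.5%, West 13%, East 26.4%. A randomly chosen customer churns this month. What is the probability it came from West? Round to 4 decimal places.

By Bayes' rule, posterior ∝ prior × likelihood:
  South: 0.2615 × 0.03 = 0.007845
  Coastal: 0.2525 × 0.035 = 0.0088375
  West: 0.117 × 0.13 = 0.01521
  East: 0.369 × 0.264 = 0.097416
Normalizing constant = 0.1293085.
P(West | evidence) = 0.01521 / 0.1293085 ≈ 0.1176.

0.1176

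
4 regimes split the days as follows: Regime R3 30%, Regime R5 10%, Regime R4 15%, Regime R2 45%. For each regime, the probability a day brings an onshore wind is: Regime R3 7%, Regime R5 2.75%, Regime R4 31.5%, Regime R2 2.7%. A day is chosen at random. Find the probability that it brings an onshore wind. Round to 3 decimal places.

0.083

Compute prior × likelihood for every hypothesis:
  Regime R3: 0.3 × 0.07 = 0.021
  Regime R5: 0.1 × 0.0275 = 0.00275
  Regime R4: 0.15 × 0.315 = 0.04725
  Regime R2: 0.45 × 0.027 = 0.01215
P(onshore) = 0.021 + 0.00275 + 0.04725 + 0.01215 = 0.08315 → 0.083.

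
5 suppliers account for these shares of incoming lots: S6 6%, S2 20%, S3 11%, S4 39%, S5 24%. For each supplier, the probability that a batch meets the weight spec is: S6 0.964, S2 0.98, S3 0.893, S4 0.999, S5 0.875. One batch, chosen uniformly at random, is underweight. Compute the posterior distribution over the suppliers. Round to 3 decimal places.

Taking complements, P(underweight | each) = S6 0.036, S2 0.02, S3 0.107, S4 0.001, S5 0.125.
By Bayes' rule, posterior ∝ prior × likelihood:
  S6: 0.06 × 0.036 = 0.00216
  S2: 0.2 × 0.02 = 0.004
  S3: 0.11 × 0.107 = 0.01177
  S4: 0.39 × 0.001 = 0.00039
  S5: 0.24 × 0.125 = 0.03
Sum = 0.04832.
P(S6 | underweight) = 0.00216/0.04832 ≈ 0.045
P(S2 | underweight) = 0.004/0.04832 ≈ 0.083
P(S3 | underweight) = 0.01177/0.04832 ≈ 0.244
P(S4 | underweight) = 0.00039/0.04832 ≈ 0.008
P(S5 | underweight) = 0.03/0.04832 ≈ 0.621

S6 0.045, S2 0.083, S3 0.244, S4 0.008, S5 0.621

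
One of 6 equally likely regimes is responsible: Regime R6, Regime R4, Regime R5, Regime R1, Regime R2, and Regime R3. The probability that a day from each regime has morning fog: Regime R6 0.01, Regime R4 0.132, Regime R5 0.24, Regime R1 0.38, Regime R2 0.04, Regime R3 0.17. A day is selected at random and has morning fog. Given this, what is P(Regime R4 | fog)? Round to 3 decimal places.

0.136

With a uniform prior (1/6 each), posterior ∝ likelihood:
  Regime R6: 0.01
  Regime R4: 0.132
  Regime R5: 0.24
  Regime R1: 0.38
  Regime R2: 0.04
  Regime R3: 0.17
Sum = 0.972.
P(Regime R4 | evidence) = 0.132 / 0.972 ≈ 0.136.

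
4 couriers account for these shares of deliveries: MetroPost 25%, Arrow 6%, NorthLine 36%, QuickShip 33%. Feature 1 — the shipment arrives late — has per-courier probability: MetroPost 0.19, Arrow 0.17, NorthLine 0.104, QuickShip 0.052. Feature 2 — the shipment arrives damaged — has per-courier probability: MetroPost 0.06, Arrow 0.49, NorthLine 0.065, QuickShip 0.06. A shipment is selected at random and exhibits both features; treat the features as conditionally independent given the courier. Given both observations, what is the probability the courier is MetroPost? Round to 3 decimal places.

0.252

Prior × likelihood for each hypothesis:
  MetroPost: 0.25 × 0.19 × 0.06 = 0.00285
  Arrow: 0.06 × 0.17 × 0.49 = 0.004998
  NorthLine: 0.36 × 0.104 × 0.065 = 0.0024336
  QuickShip: 0.33 × 0.052 × 0.06 = 0.0010296
Total = 0.0113112.
P(MetroPost | evidence) = 0.00285 / 0.0113112 ≈ 0.252.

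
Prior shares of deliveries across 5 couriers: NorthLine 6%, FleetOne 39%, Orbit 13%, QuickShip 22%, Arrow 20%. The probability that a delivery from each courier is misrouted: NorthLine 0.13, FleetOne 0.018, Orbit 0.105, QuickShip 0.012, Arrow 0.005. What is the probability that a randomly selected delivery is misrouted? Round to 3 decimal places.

Compute prior × likelihood for every hypothesis:
  NorthLine: 0.06 × 0.13 = 0.0078
  FleetOne: 0.39 × 0.018 = 0.00702
  Orbit: 0.13 × 0.105 = 0.01365
  QuickShip: 0.22 × 0.012 = 0.00264
  Arrow: 0.2 × 0.005 = 0.001
P(misrouted) = 0.0078 + 0.00702 + 0.01365 + 0.00264 + 0.001 = 0.03211 → 0.032.

0.032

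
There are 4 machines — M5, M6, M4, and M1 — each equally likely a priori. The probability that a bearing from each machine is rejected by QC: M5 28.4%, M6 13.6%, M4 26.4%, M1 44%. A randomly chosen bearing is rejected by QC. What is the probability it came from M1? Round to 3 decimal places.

0.391

Since the prior is uniform, the posterior is proportional to the likelihood:
  M5: 0.284
  M6: 0.136
  M4: 0.264
  M1: 0.44
Sum = 1.124.
P(M1 | evidence) = 0.44 / 1.124 ≈ 0.391.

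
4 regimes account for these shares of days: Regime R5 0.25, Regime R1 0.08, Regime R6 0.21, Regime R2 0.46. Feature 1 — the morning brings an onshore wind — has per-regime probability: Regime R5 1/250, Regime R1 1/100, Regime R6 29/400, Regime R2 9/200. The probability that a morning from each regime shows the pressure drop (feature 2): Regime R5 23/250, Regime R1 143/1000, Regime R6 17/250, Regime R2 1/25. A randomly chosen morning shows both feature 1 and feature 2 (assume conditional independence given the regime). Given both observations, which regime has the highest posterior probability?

Unnormalized posteriors (prior × likelihood):
  Regime R5: 0.25 × 0.004 × 0.092 = 0.000092
  Regime R1: 0.08 × 0.01 × 0.143 = 0.0001144
  Regime R6: 0.21 × 0.0725 × 0.068 = 0.0010353
  Regime R2: 0.46 × 0.045 × 0.04 = 0.000828
Total = 0.0020697.
Largest term belongs to Regime R6, so Regime R6 is most probable.

Regime R6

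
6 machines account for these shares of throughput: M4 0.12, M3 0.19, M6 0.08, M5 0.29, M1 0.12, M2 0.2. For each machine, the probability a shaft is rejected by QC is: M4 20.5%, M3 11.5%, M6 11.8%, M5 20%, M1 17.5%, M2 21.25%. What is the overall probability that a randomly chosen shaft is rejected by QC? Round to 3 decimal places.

Prior × likelihood for each hypothesis:
  M4: 0.12 × 0.205 = 0.0246
  M3: 0.19 × 0.115 = 0.02185
  M6: 0.08 × 0.118 = 0.00944
  M5: 0.29 × 0.2 = 0.058
  M1: 0.12 × 0.175 = 0.021
  M2: 0.2 × 0.2125 = 0.0425
P(rejected) = 0.0246 + 0.02185 + 0.00944 + 0.058 + 0.021 + 0.0425 = 0.17739 → 0.177.

0.177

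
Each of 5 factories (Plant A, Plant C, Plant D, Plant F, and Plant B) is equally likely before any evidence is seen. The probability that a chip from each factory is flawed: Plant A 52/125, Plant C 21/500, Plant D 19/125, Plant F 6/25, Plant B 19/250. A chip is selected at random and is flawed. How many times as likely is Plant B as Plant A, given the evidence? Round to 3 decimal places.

0.183

Since the prior is uniform, the posterior is proportional to the likelihood:
  Plant A: 0.416
  Plant C: 0.042
  Plant D: 0.152
  Plant F: 0.24
  Plant B: 0.076
Total = 0.926.
The ratio is 0.076 / 0.416 (the normalizer cancels) = 0.183.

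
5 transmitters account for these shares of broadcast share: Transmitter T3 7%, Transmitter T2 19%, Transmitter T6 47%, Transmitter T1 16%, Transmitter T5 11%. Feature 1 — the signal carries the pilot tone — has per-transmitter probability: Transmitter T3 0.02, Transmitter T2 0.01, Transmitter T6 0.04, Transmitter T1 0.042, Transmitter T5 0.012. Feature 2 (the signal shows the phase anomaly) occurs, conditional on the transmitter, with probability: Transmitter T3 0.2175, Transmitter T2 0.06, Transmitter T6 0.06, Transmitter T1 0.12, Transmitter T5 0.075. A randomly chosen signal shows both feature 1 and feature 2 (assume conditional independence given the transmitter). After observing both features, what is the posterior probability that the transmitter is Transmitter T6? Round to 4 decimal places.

By Bayes' rule, posterior ∝ prior × likelihood:
  Transmitter T3: 0.07 × 0.02 × 0.2175 = 0.0003045
  Transmitter T2: 0.19 × 0.01 × 0.06 = 0.000114
  Transmitter T6: 0.47 × 0.04 × 0.06 = 0.001128
  Transmitter T1: 0.16 × 0.042 × 0.12 = 0.0008064
  Transmitter T5: 0.11 × 0.012 × 0.075 = 0.000099
Total = 0.0024519.
P(Transmitter T6 | evidence) = 0.001128 / 0.0024519 ≈ 0.4601.

0.4601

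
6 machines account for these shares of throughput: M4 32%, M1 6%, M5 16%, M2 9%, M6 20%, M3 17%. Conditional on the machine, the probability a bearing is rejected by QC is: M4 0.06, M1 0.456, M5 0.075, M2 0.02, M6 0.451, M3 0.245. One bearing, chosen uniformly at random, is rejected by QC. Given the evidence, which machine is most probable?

M6

Prior × likelihood for each hypothesis:
  M4: 0.32 × 0.06 = 0.0192
  M1: 0.06 × 0.456 = 0.02736
  M5: 0.16 × 0.075 = 0.012
  M2: 0.09 × 0.02 = 0.0018
  M6: 0.2 × 0.451 = 0.0902
  M3: 0.17 × 0.245 = 0.04165
Total = 0.19221.
Largest term belongs to M6, so M6 is most probable.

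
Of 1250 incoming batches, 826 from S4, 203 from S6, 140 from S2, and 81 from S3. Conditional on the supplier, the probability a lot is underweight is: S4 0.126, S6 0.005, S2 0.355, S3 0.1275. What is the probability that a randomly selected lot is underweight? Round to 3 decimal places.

Prior × likelihood for each hypothesis:
  S4: 0.6608 × 0.126 = 0.0832608
  S6: 0.1624 × 0.005 = 0.000812
  S2: 0.112 × 0.355 = 0.03976
  S3: 0.0648 × 0.1275 = 0.008262
P(underweight) = 0.0832608 + 0.000812 + 0.03976 + 0.008262 = 0.1320948 → 0.132.

0.132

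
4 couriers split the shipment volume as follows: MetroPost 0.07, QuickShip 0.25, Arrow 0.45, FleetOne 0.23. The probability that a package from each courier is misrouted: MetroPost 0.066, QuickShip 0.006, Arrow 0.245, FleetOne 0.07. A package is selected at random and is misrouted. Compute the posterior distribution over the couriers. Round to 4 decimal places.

Prior × likelihood for each hypothesis:
  MetroPost: 0.07 × 0.066 = 0.00462
  QuickShip: 0.25 × 0.006 = 0.0015
  Arrow: 0.45 × 0.245 = 0.11025
  FleetOne: 0.23 × 0.07 = 0.0161
Sum = 0.13247.
P(MetroPost | misrouted) = 0.00462/0.13247 ≈ 0.0349
P(QuickShip | misrouted) = 0.0015/0.13247 ≈ 0.0113
P(Arrow | misrouted) = 0.11025/0.13247 ≈ 0.8323
P(FleetOne | misrouted) = 0.0161/0.13247 ≈ 0.1215
(Check: 0.0349+0.0113+0.8323+0.1215 = 1.0000.)

MetroPost 0.0349, QuickShip 0.0113, Arrow 0.8323, FleetOne 0.1215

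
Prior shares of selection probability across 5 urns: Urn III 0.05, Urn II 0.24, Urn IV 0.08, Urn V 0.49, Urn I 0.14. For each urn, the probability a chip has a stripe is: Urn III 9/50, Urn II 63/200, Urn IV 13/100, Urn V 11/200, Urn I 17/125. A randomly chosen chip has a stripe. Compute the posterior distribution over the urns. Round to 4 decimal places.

Urn III 0.0638, Urn II 0.5362, Urn IV 0.0738, Urn V 0.1911, Urn I 0.1350

Prior × likelihood for each hypothesis:
  Urn III: 0.05 × 0.18 = 0.009
  Urn II: 0.24 × 0.315 = 0.0756
  Urn IV: 0.08 × 0.13 = 0.0104
  Urn V: 0.49 × 0.055 = 0.02695
  Urn I: 0.14 × 0.136 = 0.01904
Total = 0.14099.
P(Urn III | striped) = 0.009/0.14099 ≈ 0.0638
P(Urn II | striped) = 0.0756/0.14099 ≈ 0.5362
P(Urn IV | striped) = 0.0104/0.14099 ≈ 0.0738
P(Urn V | striped) = 0.02695/0.14099 ≈ 0.1911
P(Urn I | striped) = 0.01904/0.14099 ≈ 0.1350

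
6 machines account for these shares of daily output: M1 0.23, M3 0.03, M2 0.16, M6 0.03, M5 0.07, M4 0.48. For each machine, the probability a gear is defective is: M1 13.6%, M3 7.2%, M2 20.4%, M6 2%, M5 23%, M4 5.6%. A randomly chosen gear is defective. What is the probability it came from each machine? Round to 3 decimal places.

Unnormalized posteriors (prior × likelihood):
  M1: 0.23 × 0.136 = 0.03128
  M3: 0.03 × 0.072 = 0.00216
  M2: 0.16 × 0.204 = 0.03264
  M6: 0.03 × 0.02 = 0.0006
  M5: 0.07 × 0.23 = 0.0161
  M4: 0.48 × 0.056 = 0.02688
Sum = 0.10966.
P(M1 | defective) = 0.03128/0.10966 ≈ 0.285
P(M3 | defective) = 0.00216/0.10966 ≈ 0.020
P(M2 | defective) = 0.03264/0.10966 ≈ 0.298
P(M6 | defective) = 0.0006/0.10966 ≈ 0.005
P(M5 | defective) = 0.0161/0.10966 ≈ 0.147
P(M4 | defective) = 0.02688/0.10966 ≈ 0.245
(Check: 0.285+0.020+0.298+0.005+0.147+0.245 = 1.000.)

M1 0.285, M3 0.020, M2 0.298, M6 0.005, M5 0.147, M4 0.245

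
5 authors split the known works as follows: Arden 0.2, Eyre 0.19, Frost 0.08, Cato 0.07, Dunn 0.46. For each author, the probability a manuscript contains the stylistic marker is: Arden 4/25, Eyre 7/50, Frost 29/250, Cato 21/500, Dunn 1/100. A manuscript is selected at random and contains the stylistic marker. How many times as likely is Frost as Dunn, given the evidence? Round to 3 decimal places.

Prior × likelihood for each hypothesis:
  Arden: 0.2 × 0.16 = 0.032
  Eyre: 0.19 × 0.14 = 0.0266
  Frost: 0.08 × 0.116 = 0.00928
  Cato: 0.07 × 0.042 = 0.00294
  Dunn: 0.46 × 0.01 = 0.0046
Total = 0.07542.
The ratio is 0.00928 / 0.0046 (the normalizer cancels) = 2.017.

2.017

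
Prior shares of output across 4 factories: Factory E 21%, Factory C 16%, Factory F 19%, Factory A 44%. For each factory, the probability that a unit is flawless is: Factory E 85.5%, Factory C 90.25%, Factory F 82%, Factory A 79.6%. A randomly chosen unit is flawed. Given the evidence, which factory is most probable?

Factory A

Taking complements, P(flawed | each) = Factory E 0.145, Factory C 0.0975, Factory F 0.18, Factory A 0.204.
By Bayes' rule, posterior ∝ prior × likelihood:
  Factory E: 0.21 × 0.145 = 0.03045
  Factory C: 0.16 × 0.0975 = 0.0156
  Factory F: 0.19 × 0.18 = 0.0342
  Factory A: 0.44 × 0.204 = 0.08976
Sum = 0.17001.
Largest term belongs to Factory A, so Factory A is most probable.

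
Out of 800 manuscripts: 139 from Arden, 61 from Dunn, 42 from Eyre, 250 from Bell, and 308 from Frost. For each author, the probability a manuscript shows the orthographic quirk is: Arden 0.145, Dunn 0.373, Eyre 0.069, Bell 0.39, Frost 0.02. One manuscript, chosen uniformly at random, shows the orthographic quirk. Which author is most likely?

Bell

Compute prior × likelihood for every hypothesis:
  Arden: 0.17375 × 0.145 = 0.02519375
  Dunn: 0.07625 × 0.373 = 0.02844125
  Eyre: 0.0525 × 0.069 = 0.0036225
  Bell: 0.3125 × 0.39 = 0.121875
  Frost: 0.385 × 0.02 = 0.0077
Sum = 0.1868325.
Largest term belongs to Bell, so Bell is most probable.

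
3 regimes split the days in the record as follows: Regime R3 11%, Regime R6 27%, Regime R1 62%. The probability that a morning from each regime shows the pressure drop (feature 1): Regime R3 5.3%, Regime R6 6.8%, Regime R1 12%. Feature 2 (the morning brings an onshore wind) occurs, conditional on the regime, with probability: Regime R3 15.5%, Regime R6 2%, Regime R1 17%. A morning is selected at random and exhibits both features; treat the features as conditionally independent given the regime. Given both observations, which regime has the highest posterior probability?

Compute prior × likelihood for every hypothesis:
  Regime R3: 0.11 × 0.053 × 0.155 = 0.00090365
  Regime R6: 0.27 × 0.068 × 0.02 = 0.0003672
  Regime R1: 0.62 × 0.12 × 0.17 = 0.012648
Normalizing constant = 0.01391885.
Largest term belongs to Regime R1, so Regime R1 is most probable.

Regime R1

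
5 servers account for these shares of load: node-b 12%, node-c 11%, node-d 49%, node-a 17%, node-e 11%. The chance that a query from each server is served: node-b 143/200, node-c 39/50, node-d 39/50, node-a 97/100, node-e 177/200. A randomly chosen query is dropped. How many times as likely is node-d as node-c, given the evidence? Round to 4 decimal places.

4.4545

Taking complements, P(dropped | each) = node-b 0.285, node-c 0.22, node-d 0.22, node-a 0.03, node-e 0.115.
Prior × likelihood for each hypothesis:
  node-b: 0.12 × 0.285 = 0.0342
  node-c: 0.11 × 0.22 = 0.0242
  node-d: 0.49 × 0.22 = 0.1078
  node-a: 0.17 × 0.03 = 0.0051
  node-e: 0.11 × 0.115 = 0.01265
Normalizing constant = 0.18395.
The ratio is 0.1078 / 0.0242 (the normalizer cancels) = 4.4545.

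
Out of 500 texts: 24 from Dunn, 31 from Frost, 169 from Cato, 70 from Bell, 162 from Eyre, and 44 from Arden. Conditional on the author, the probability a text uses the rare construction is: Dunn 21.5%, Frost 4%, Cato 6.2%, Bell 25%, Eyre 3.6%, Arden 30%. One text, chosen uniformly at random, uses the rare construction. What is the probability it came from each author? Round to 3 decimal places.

By Bayes' rule, posterior ∝ prior × likelihood:
  Dunn: 0.048 × 0.215 = 0.01032
  Frost: 0.062 × 0.04 = 0.00248
  Cato: 0.338 × 0.062 = 0.020956
  Bell: 0.14 × 0.25 = 0.035
  Eyre: 0.324 × 0.036 = 0.011664
  Arden: 0.088 × 0.3 = 0.0264
Normalizing constant = 0.10682.
P(Dunn | rare-form) = 0.01032/0.10682 ≈ 0.097
P(Frost | rare-form) = 0.00248/0.10682 ≈ 0.023
P(Cato | rare-form) = 0.020956/0.10682 ≈ 0.196
P(Bell | rare-form) = 0.035/0.10682 ≈ 0.328
P(Eyre | rare-form) = 0.011664/0.10682 ≈ 0.109
P(Arden | rare-form) = 0.0264/0.10682 ≈ 0.247
(Check: 0.097+0.023+0.196+0.328+0.109+0.247 = 1.000.)

Dunn 0.097, Frost 0.023, Cato 0.196, Bell 0.328, Eyre 0.109, Arden 0.247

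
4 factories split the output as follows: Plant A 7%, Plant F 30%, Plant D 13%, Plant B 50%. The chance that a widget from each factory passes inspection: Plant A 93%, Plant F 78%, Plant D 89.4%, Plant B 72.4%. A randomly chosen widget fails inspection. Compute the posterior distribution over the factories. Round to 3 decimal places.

Taking complements, P(nonconforming | each) = Plant A 0.07, Plant F 0.22, Plant D 0.106, Plant B 0.276.
Unnormalized posteriors (prior × likelihood):
  Plant A: 0.07 × 0.07 = 0.0049
  Plant F: 0.3 × 0.22 = 0.066
  Plant D: 0.13 × 0.106 = 0.01378
  Plant B: 0.5 × 0.276 = 0.138
Normalizing constant = 0.22268.
P(Plant A | nonconforming) = 0.0049/0.22268 ≈ 0.022
P(Plant F | nonconforming) = 0.066/0.22268 ≈ 0.296
P(Plant D | nonconforming) = 0.01378/0.22268 ≈ 0.062
P(Plant B | nonconforming) = 0.138/0.22268 ≈ 0.620
(Check: 0.022+0.296+0.062+0.620 = 1.000.)

Plant A 0.022, Plant F 0.296, Plant D 0.062, Plant B 0.620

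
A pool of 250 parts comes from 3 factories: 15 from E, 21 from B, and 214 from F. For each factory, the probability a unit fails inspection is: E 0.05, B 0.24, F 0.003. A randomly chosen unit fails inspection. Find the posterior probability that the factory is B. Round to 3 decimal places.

Unnormalized posteriors (prior × likelihood):
  E: 0.06 × 0.05 = 0.003
  B: 0.084 × 0.24 = 0.02016
  F: 0.856 × 0.003 = 0.002568
Sum = 0.025728.
P(B | evidence) = 0.02016 / 0.025728 ≈ 0.784.

0.784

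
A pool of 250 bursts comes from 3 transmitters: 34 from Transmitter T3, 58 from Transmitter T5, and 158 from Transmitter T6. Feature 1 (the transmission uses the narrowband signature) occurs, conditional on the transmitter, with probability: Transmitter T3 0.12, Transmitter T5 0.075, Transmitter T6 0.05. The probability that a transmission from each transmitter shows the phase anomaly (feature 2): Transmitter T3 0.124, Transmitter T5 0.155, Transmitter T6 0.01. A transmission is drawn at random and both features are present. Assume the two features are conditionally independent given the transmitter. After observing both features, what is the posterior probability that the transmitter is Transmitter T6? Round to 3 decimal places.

Prior × likelihood for each hypothesis:
  Transmitter T3: 0.136 × 0.12 × 0.124 = 0.00202368
  Transmitter T5: 0.232 × 0.075 × 0.155 = 0.002697
  Transmitter T6: 0.632 × 0.05 × 0.01 = 0.000316
Normalizing constant = 0.00503668.
P(Transmitter T6 | evidence) = 0.000316 / 0.00503668 ≈ 0.063.

0.063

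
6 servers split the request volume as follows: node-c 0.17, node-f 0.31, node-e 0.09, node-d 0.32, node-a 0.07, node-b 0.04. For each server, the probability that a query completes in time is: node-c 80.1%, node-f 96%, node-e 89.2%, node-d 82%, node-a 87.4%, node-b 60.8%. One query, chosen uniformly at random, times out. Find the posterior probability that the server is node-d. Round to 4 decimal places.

Taking complements, P(timeout | each) = node-c 0.199, node-f 0.04, node-e 0.108, node-d 0.18, node-a 0.126, node-b 0.392.
By Bayes' rule, posterior ∝ prior × likelihood:
  node-c: 0.17 × 0.199 = 0.03383
  node-f: 0.31 × 0.04 = 0.0124
  node-e: 0.09 × 0.108 = 0.00972
  node-d: 0.32 × 0.18 = 0.0576
  node-a: 0.07 × 0.126 = 0.00882
  node-b: 0.04 × 0.392 = 0.01568
Sum = 0.13805.
P(node-d | evidence) = 0.0576 / 0.13805 ≈ 0.4172.

0.4172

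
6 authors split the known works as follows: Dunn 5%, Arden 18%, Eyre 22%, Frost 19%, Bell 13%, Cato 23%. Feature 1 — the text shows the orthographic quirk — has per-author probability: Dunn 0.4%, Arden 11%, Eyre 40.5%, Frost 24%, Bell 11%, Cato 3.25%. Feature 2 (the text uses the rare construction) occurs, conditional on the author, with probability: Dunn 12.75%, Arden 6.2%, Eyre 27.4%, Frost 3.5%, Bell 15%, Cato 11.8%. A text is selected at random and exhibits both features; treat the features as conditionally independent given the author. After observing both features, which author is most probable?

Eyre

Prior × likelihood for each hypothesis:
  Dunn: 0.05 × 0.004 × 0.1275 = 0.0000255
  Arden: 0.18 × 0.11 × 0.062 = 0.0012276
  Eyre: 0.22 × 0.405 × 0.274 = 0.0244134
  Frost: 0.19 × 0.24 × 0.035 = 0.001596
  Bell: 0.13 × 0.11 × 0.15 = 0.002145
  Cato: 0.23 × 0.0325 × 0.118 = 0.00088205
Total = 0.03028955.
Largest term belongs to Eyre, so Eyre is most probable.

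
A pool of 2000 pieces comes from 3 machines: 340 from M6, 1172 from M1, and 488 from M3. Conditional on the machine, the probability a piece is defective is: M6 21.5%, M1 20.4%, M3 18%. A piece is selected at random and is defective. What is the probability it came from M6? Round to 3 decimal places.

0.183

Unnormalized posteriors (prior × likelihood):
  M6: 0.17 × 0.215 = 0.03655
  M1: 0.586 × 0.204 = 0.119544
  M3: 0.244 × 0.18 = 0.04392
Normalizing constant = 0.200014.
P(M6 | evidence) = 0.03655 / 0.200014 ≈ 0.183.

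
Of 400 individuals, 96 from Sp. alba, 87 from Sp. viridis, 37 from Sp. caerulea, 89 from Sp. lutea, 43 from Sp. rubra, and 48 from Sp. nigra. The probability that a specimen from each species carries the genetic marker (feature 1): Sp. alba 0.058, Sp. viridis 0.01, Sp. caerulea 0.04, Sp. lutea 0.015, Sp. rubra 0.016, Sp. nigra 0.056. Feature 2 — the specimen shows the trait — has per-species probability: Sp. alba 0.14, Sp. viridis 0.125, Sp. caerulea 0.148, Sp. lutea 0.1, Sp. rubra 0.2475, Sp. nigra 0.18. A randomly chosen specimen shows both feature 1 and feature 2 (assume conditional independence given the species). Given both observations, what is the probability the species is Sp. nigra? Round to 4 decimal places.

Compute prior × likelihood for every hypothesis:
  Sp. alba: 0.24 × 0.058 × 0.14 = 0.0019488
  Sp. viridis: 0.2175 × 0.01 × 0.125 = 0.000271875
  Sp. caerulea: 0.0925 × 0.04 × 0.148 = 0.0005476
  Sp. lutea: 0.2225 × 0.015 × 0.1 = 0.00033375
  Sp. rubra: 0.1075 × 0.016 × 0.2475 = 0.0004257
  Sp. nigra: 0.12 × 0.056 × 0.18 = 0.0012096
Total = 0.004737325.
P(Sp. nigra | evidence) = 0.0012096 / 0.004737325 ≈ 0.2553.

0.2553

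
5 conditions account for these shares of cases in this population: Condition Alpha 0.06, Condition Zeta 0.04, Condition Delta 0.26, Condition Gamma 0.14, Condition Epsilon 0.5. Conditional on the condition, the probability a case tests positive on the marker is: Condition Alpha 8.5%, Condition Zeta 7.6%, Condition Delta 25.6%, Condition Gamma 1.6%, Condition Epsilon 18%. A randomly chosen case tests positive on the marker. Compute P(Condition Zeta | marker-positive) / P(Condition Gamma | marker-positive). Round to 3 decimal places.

Unnormalized posteriors (prior × likelihood):
  Condition Alpha: 0.06 × 0.085 = 0.0051
  Condition Zeta: 0.04 × 0.076 = 0.00304
  Condition Delta: 0.26 × 0.256 = 0.06656
  Condition Gamma: 0.14 × 0.016 = 0.00224
  Condition Epsilon: 0.5 × 0.18 = 0.09
Normalizing constant = 0.16694.
The ratio is 0.00304 / 0.00224 (the normalizer cancels) = 1.357.

1.357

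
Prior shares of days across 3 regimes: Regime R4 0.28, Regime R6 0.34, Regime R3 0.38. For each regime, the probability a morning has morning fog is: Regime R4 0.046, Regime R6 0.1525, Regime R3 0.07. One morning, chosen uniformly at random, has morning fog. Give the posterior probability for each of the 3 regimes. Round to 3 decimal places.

By Bayes' rule, posterior ∝ prior × likelihood:
  Regime R4: 0.28 × 0.046 = 0.01288
  Regime R6: 0.34 × 0.1525 = 0.05185
  Regime R3: 0.38 × 0.07 = 0.0266
Total = 0.09133.
P(Regime R4 | fog) = 0.01288/0.09133 ≈ 0.141
P(Regime R6 | fog) = 0.05185/0.09133 ≈ 0.568
P(Regime R3 | fog) = 0.0266/0.09133 ≈ 0.291

Regime R4 0.141, Regime R6 0.568, Regime R3 0.291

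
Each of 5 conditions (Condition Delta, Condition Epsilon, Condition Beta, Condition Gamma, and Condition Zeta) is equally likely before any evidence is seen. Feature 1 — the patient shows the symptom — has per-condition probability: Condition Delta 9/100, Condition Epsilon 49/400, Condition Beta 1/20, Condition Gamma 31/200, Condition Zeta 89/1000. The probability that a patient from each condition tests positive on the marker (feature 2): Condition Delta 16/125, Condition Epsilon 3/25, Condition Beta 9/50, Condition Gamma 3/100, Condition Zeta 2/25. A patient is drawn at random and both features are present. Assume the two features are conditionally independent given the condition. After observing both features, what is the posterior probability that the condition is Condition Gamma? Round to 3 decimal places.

Since the prior is uniform, the posterior is proportional to the likelihood:
  Condition Delta: 0.09 × 0.128 = 0.01152
  Condition Epsilon: 0.1225 × 0.12 = 0.0147
  Condition Beta: 0.05 × 0.18 = 0.009
  Condition Gamma: 0.155 × 0.03 = 0.00465
  Condition Zeta: 0.089 × 0.08 = 0.00712
Normalizing constant = 0.04699.
P(Condition Gamma | evidence) = 0.00465 / 0.04699 ≈ 0.099.

0.099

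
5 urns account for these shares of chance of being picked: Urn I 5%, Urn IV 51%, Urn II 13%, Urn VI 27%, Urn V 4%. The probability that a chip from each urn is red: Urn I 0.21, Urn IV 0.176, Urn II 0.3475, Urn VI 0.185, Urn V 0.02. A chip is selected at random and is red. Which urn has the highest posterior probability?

Compute prior × likelihood for every hypothesis:
  Urn I: 0.05 × 0.21 = 0.0105
  Urn IV: 0.51 × 0.176 = 0.08976
  Urn II: 0.13 × 0.3475 = 0.045175
  Urn VI: 0.27 × 0.185 = 0.04995
  Urn V: 0.04 × 0.02 = 0.0008
Total = 0.196185.
Largest term belongs to Urn IV, so Urn IV is most probable.

Urn IV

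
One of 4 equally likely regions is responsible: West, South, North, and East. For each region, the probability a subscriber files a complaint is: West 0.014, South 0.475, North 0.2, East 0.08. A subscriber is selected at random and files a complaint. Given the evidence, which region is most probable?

Since the prior is uniform, the posterior is proportional to the likelihood:
  West: 0.014
  South: 0.475
  North: 0.2
  East: 0.08
Sum = 0.769.
Largest term belongs to South, so South is most probable.

South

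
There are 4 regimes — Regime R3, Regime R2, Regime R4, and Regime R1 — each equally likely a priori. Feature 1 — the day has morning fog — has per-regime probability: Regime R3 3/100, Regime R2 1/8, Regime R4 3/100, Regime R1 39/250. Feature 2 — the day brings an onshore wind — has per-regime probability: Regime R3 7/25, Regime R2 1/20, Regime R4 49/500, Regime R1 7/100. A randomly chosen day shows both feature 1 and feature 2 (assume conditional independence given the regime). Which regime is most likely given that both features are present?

Regime R1

With a uniform prior (1/4 each), posterior ∝ likelihood:
  Regime R3: 0.03 × 0.28 = 0.0084
  Regime R2: 0.125 × 0.05 = 0.00625
  Regime R4: 0.03 × 0.098 = 0.00294
  Regime R1: 0.156 × 0.07 = 0.01092
Normalizing constant = 0.02851.
Largest term belongs to Regime R1, so Regime R1 is most probable.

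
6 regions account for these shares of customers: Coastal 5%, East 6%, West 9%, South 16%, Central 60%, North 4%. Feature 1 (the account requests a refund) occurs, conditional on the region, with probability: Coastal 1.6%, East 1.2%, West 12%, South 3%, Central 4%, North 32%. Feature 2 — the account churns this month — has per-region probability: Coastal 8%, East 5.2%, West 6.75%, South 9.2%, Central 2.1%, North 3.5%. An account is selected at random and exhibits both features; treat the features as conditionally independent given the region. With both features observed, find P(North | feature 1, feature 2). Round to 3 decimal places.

Unnormalized posteriors (prior × likelihood):
  Coastal: 0.05 × 0.016 × 0.08 = 0.000064
  East: 0.06 × 0.012 × 0.052 = 0.00003744
  West: 0.09 × 0.12 × 0.0675 = 0.000729
  South: 0.16 × 0.03 × 0.092 = 0.0004416
  Central: 0.6 × 0.04 × 0.021 = 0.000504
  North: 0.04 × 0.32 × 0.035 = 0.000448
Sum = 0.00222404.
P(North | evidence) = 0.000448 / 0.00222404 ≈ 0.201.

0.201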